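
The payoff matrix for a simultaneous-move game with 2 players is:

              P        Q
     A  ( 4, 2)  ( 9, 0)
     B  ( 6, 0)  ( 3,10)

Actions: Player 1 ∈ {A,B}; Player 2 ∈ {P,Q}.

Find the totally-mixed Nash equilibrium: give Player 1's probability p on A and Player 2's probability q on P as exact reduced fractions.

p=5/6, q=3/4

P1 indiff ⇒ q·4+(1-q)·9 = q·6+(1-q)·3 ⇒ q(-2) = (1-q)(-6) ⇒ q = 3/4
P2 indiff ⇒ p·2+(1-p)·0 = p·0+(1-p)·10 ⇒ p(2) = (1-p)(10) ⇒ p = 5/6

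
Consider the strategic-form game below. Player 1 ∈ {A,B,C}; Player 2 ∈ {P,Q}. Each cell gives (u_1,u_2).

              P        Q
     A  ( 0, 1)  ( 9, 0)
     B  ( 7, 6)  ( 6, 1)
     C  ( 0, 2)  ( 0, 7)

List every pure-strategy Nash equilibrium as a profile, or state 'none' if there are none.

(A,P): not NE [P1→B gives 7>0]
(A,Q): not NE [P2→P gives 1>0]
(B,P): NE
(B,Q): not NE [P1→A gives 9>6; P2→P gives 6>1]
(C,P): not NE [P1→B gives 7>0; P2→Q gives 7>2]
(C,Q): not NE [P1→A gives 9>0]

NE set: (B,P)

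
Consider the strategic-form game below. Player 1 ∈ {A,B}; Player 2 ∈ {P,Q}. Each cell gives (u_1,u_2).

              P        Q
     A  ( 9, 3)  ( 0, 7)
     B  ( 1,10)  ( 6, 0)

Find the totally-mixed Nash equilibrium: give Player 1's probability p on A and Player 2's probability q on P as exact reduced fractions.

(p,q) = (5/7, 3/7)

P1 indiff ⇒ q·9+(1-q)·0 = q·1+(1-q)·6 ⇒ q(8) = (1-q)(6) ⇒ q = 3/7
P2 indiff ⇒ p·3+(1-p)·10 = p·7+(1-p)·0 ⇒ p(-4) = (1-p)(-10) ⇒ p = 5/7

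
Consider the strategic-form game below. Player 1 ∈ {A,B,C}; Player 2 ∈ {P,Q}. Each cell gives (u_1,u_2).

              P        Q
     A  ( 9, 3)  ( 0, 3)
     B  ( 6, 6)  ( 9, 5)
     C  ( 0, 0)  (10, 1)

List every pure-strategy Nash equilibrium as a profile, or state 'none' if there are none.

NE set: (A,P), (C,Q)

(A,P): NE
(A,Q): not NE [P1→C gives 10>0]
(B,P): not NE [P1→A gives 9>6]
(B,Q): not NE [P1→C gives 10>9; P2→P gives 6>5]
(C,P): not NE [P1→A gives 9>0; P2→Q gives 1>0]
(C,Q): NE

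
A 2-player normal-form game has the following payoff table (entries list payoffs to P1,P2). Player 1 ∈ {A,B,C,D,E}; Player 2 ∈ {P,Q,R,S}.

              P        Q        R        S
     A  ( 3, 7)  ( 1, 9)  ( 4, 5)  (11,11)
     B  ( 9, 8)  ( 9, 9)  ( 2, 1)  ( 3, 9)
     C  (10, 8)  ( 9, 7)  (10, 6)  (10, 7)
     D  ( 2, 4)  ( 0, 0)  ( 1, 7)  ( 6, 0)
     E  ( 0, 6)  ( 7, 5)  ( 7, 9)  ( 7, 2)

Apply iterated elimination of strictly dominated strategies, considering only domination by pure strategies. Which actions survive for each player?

P1 drop D (A beats it: P:3>2 Q:1>0 R:4>1 S:11>6)
P1 drop E (C beats it: P:10>0 Q:9>7 R:10>7 S:10>7)
P2 drop R (P beats it: A:7>5 B:8>1 C:8>6)
P1→{A,B,C} P2→{P,Q,S}

Survivors P1:{A,B,C} P2:{P,Q,S}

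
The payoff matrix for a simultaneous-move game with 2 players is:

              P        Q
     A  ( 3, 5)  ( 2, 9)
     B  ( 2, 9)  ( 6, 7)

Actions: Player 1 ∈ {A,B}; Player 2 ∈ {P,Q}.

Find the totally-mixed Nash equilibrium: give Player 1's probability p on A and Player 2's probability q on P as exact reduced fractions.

P1 mixes 1/3 on A; P2 mixes 4/5 on P

P1 indiff ⇒ q·3+(1-q)·2 = q·2+(1-q)·6 ⇒ q(1) = (1-q)(4) ⇒ q = 4/5
P2 indiff ⇒ p·5+(1-p)·9 = p·9+(1-p)·7 ⇒ p(-4) = (1-p)(-2) ⇒ p = 1/3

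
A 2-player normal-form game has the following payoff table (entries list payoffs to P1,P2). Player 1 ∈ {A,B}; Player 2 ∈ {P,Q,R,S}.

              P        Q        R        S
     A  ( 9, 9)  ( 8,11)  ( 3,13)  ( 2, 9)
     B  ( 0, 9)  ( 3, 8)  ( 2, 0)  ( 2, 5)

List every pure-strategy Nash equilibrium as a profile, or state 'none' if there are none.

(A,P): not NE [P2→R gives 13>9]
(A,Q): not NE [P2→R gives 13>11]
(A,R): NE
(A,S): not NE [P2→R gives 13>9]
(B,P): not NE [P1→A gives 9>0]
(B,Q): not NE [P1→A gives 8>3; P2→P gives 9>8]
(B,R): not NE [P1→A gives 3>2; P2→P gives 9>0]
(B,S): not NE [P2→P gives 9>5]

Nash profiles: (A,R)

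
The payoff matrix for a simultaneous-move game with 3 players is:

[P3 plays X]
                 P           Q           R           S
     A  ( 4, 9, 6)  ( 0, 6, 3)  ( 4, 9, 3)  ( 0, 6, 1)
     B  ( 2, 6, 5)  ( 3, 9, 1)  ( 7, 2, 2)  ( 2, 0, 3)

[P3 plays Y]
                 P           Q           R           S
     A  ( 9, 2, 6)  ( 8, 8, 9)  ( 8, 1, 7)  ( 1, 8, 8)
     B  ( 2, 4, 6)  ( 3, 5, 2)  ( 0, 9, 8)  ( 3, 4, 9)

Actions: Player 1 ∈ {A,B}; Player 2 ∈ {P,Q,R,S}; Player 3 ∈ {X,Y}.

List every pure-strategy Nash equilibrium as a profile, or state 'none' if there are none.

NE set: (A,P,X), (A,Q,Y)

(A,P,X): NE
(A,P,Y): not NE [P2→S gives 8>2]
(A,Q,X): not NE [P1→B gives 3>0; P2→R gives 9>6; P3→Y gives 9>3]
(A,Q,Y): NE
(A,R,X): not NE [P1→B gives 7>4; P3→Y gives 7>3]
(A,R,Y): not NE [P2→S gives 8>1]
(A,S,X): not NE [P1→B gives 2>0; P2→R gives 9>6; P3→Y gives 8>1]
(A,S,Y): not NE [P1→B gives 3>1]
(B,P,X): not NE [P1→A gives 4>2; P2→Q gives 9>6; P3→Y gives 6>5]
(B,P,Y): not NE [P1→A gives 9>2; P2→R gives 9>4]
(B,Q,X): not NE [P3→Y gives 2>1]
(B,Q,Y): not NE [P1→A gives 8>3; P2→R gives 9>5]
(B,R,X): not NE [P2→Q gives 9>2; P3→Y gives 8>2]
(B,R,Y): not NE [P1→A gives 8>0]
(B,S,X): not NE [P2→Q gives 9>0; P3→Y gives 9>3]
(B,S,Y): not NE [P2→R gives 9>4]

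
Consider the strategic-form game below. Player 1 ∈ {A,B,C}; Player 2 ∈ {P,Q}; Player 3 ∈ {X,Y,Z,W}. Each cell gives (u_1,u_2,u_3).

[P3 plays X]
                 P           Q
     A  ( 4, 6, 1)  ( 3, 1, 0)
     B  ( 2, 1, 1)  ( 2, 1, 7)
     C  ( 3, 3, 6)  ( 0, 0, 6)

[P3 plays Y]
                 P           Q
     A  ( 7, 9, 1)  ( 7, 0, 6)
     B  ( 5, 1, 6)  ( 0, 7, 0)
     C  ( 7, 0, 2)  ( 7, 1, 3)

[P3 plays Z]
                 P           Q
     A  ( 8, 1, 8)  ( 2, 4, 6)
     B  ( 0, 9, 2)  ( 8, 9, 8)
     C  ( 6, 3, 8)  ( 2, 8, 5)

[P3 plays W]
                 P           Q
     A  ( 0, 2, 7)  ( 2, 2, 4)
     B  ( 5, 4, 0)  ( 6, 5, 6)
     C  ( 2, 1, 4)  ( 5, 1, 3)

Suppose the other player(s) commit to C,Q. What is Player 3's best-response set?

u_3(X vs C,Q) = 6
u_3(Y vs C,Q) = 3
u_3(Z vs C,Q) = 5
u_3(W vs C,Q) = 3
max payoff 6 at {X}

BR_3 = {X}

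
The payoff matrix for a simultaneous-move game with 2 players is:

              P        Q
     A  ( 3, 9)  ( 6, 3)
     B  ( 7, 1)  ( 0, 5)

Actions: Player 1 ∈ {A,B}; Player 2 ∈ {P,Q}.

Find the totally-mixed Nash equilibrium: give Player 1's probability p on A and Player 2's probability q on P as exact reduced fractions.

P1 indiff ⇒ q·3+(1-q)·6 = q·7+(1-q)·0 ⇒ q(-4) = (1-q)(-6) ⇒ q = 3/5
P2 indiff ⇒ p·9+(1-p)·1 = p·3+(1-p)·5 ⇒ p(6) = (1-p)(4) ⇒ p = 2/5

p=2/5, q=3/5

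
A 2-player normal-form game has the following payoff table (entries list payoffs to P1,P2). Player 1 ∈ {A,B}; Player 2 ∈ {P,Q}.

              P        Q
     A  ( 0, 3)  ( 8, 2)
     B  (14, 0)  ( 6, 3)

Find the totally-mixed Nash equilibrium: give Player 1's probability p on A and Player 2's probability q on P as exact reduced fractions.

P1 indiff ⇒ q·0+(1-q)·8 = q·14+(1-q)·6 ⇒ q(-14) = (1-q)(-2) ⇒ q = 1/8
P2 indiff ⇒ p·3+(1-p)·0 = p·2+(1-p)·3 ⇒ p(1) = (1-p)(3) ⇒ p = 3/4

p=3/4, q=1/8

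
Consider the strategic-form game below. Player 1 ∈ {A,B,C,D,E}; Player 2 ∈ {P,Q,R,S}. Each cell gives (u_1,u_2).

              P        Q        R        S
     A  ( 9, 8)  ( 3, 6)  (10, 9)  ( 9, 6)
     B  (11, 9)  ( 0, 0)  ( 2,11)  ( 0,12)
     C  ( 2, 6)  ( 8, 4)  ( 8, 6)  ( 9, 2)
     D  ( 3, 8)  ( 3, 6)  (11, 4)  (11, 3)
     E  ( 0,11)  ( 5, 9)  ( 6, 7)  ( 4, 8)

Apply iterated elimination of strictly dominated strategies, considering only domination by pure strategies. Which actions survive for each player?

P1 drop E (C beats it: P:2>0 Q:8>5 R:8>6 S:9>4)
P2 drop Q (P beats it: A:8>6 B:9>0 C:6>4 D:8>6)
P1 drop C (D beats it: P:3>2 R:11>8 S:11>9)
P1→{A,B,D} P2→{P,R,S}

IESDS → P1:{A,B,D} P2:{P,R,S}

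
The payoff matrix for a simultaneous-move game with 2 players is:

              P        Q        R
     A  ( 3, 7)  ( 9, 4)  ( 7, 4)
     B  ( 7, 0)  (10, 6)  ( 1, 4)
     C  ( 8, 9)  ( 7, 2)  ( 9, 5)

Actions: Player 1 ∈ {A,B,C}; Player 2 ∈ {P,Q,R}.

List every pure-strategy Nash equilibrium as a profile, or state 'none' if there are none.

NE set: (B,Q), (C,P)

(A,P): not NE [P1→C gives 8>3]
(A,Q): not NE [P1→B gives 10>9; P2→P gives 7>4]
(A,R): not NE [P1→C gives 9>7; P2→P gives 7>4]
(B,P): not NE [P1→C gives 8>7; P2→Q gives 6>0]
(B,Q): NE
(B,R): not NE [P1→C gives 9>1; P2→Q gives 6>4]
(C,P): NE
(C,Q): not NE [P1→B gives 10>7; P2→P gives 9>2]
(C,R): not NE [P2→P gives 9>5]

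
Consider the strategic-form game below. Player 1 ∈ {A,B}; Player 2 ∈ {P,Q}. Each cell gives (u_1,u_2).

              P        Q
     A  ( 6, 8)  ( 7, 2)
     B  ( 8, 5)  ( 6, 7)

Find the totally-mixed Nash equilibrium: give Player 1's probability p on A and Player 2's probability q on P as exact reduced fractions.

P1 indiff ⇒ q·6+(1-q)·7 = q·8+(1-q)·6 ⇒ q(-2) = (1-q)(-1) ⇒ q = 1/3
P2 indiff ⇒ p·8+(1-p)·5 = p·2+(1-p)·7 ⇒ p(6) = (1-p)(2) ⇒ p = 1/4

P1 mixes 1/4 on A; P2 mixes 1/3 on P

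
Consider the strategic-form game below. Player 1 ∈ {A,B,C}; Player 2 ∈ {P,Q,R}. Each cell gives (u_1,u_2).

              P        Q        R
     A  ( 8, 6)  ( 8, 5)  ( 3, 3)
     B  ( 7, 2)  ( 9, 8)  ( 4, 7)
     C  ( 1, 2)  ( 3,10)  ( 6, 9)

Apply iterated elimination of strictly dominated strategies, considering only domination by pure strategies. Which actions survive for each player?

Remaining: P1:{A,B} P2:{P,Q}

P2 drop R (Q beats it: A:5>3 B:8>7 C:10>9)
P1 drop C (A beats it: P:8>1 Q:8>3)
P1→{A,B} P2→{P,Q}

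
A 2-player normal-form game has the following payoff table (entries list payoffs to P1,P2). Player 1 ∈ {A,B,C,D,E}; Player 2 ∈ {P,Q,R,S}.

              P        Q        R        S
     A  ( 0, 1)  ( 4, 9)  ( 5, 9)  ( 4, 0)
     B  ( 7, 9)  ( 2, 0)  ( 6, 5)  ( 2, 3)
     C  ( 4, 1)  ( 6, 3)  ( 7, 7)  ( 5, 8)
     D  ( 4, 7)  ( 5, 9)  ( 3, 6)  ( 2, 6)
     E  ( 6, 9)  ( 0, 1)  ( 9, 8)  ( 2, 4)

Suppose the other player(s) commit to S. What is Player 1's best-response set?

u_1(A vs S) = 4
u_1(B vs S) = 2
u_1(C vs S) = 5
u_1(D vs S) = 2
u_1(E vs S) = 2
max payoff 5 at {C}

BR_1 = {C}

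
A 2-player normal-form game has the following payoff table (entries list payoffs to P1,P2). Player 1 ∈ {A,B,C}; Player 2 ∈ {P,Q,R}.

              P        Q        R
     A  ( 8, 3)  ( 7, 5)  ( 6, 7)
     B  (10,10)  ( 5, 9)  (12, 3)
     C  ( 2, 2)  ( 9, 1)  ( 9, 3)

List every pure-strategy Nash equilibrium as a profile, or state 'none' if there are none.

NE set: (B,P)

(A,P): not NE [P1→B gives 10>8; P2→R gives 7>3]
(A,Q): not NE [P1→C gives 9>7; P2→R gives 7>5]
(A,R): not NE [P1→B gives 12>6]
(B,P): NE
(B,Q): not NE [P1→C gives 9>5; P2→P gives 10>9]
(B,R): not NE [P2→P gives 10>3]
(C,P): not NE [P1→B gives 10>2; P2→R gives 3>2]
(C,Q): not NE [P2→R gives 3>1]
(C,R): not NE [P1→B gives 12>9]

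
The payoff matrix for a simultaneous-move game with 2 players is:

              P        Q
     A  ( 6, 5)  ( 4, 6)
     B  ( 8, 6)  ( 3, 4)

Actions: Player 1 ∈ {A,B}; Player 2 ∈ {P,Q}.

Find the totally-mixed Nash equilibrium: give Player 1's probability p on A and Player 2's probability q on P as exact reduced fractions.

p=2/3, q=1/3

P1 indiff ⇒ q·6+(1-q)·4 = q·8+(1-q)·3 ⇒ q(-2) = (1-q)(-1) ⇒ q = 1/3
P2 indiff ⇒ p·5+(1-p)·6 = p·6+(1-p)·4 ⇒ p(-1) = (1-p)(-2) ⇒ p = 2/3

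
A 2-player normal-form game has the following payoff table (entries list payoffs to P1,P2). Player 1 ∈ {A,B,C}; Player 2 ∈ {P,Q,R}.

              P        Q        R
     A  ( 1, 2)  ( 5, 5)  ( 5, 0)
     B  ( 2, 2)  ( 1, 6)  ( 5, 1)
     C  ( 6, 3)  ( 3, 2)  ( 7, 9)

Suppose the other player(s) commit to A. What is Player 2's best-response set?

u_2(P vs A) = 2
u_2(Q vs A) = 5
u_2(R vs A) = 0
max payoff 5 at {Q}

P2 best: {Q}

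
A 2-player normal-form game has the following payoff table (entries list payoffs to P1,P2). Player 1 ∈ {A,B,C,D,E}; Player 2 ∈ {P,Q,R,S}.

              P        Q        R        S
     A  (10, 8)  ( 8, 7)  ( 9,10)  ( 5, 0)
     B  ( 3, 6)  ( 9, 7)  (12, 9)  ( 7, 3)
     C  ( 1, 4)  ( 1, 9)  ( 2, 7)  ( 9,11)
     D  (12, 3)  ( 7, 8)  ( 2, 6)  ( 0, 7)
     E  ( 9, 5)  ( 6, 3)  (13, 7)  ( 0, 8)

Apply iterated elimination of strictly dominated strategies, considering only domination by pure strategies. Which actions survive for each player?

P2 drop P (R beats it: A:10>8 B:9>6 C:7>4 D:6>3 E:7>5)
P1 drop A (B beats it: Q:9>8 R:12>9 S:7>5)
P1 drop D (B beats it: Q:9>7 R:12>2 S:7>0)
P1→{B,C,E} P2→{Q,R,S}

Remaining: P1:{B,C,E} P2:{Q,R,S}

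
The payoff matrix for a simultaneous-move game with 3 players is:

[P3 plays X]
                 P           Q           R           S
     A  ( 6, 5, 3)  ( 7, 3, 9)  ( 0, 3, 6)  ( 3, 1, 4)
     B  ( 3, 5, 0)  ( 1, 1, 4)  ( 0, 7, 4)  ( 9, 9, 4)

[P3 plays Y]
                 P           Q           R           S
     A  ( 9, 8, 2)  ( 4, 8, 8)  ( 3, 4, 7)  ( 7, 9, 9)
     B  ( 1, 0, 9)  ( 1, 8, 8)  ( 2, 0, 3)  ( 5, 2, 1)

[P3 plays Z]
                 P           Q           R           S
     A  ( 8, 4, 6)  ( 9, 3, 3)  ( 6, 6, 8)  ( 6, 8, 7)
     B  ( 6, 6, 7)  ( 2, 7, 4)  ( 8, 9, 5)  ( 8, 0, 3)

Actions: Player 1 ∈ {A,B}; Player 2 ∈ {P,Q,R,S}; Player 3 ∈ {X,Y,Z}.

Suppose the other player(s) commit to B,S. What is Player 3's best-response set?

P3 best: {X}

u_3(X vs B,S) = 4
u_3(Y vs B,S) = 1
u_3(Z vs B,S) = 3
max payoff 4 at {X}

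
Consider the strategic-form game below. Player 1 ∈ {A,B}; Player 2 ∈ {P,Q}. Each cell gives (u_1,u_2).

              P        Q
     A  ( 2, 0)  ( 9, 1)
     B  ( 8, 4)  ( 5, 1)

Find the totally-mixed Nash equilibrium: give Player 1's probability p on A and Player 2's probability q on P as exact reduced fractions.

P1 mixes 3/4 on A; P2 mixes 2/5 on P

P1 indiff ⇒ q·2+(1-q)·9 = q·8+(1-q)·5 ⇒ q(-6) = (1-q)(-4) ⇒ q = 2/5
P2 indiff ⇒ p·0+(1-p)·4 = p·1+(1-p)·1 ⇒ p(-1) = (1-p)(-3) ⇒ p = 3/4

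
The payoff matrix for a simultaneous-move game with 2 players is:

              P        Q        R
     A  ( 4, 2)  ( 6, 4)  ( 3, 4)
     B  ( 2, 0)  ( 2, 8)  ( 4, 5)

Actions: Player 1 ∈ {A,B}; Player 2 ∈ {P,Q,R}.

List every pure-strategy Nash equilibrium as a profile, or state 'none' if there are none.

(A,P): not NE [P2→R gives 4>2]
(A,Q): NE
(A,R): not NE [P1→B gives 4>3]
(B,P): not NE [P1→A gives 4>2; P2→Q gives 8>0]
(B,Q): not NE [P1→A gives 6>2]
(B,R): not NE [P2→Q gives 8>5]

PSNE = {(A,Q)}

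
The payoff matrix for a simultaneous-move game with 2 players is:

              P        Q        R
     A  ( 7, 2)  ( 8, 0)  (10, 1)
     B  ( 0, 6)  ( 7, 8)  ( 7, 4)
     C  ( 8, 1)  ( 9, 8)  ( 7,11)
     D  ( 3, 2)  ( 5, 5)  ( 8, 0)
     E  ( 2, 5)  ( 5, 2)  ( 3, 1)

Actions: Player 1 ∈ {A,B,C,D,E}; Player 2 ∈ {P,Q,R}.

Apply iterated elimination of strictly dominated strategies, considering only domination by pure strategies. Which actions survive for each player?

IESDS → P1:{A,C} P2:{P,R}

P1 drop B (A beats it: P:7>0 Q:8>7 R:10>7)
P1 drop D (A beats it: P:7>3 Q:8>5 R:10>8)
P1 drop E (A beats it: P:7>2 Q:8>5 R:10>3)
P2 drop Q (R beats it: A:1>0 C:11>8)
P1→{A,C} P2→{P,R}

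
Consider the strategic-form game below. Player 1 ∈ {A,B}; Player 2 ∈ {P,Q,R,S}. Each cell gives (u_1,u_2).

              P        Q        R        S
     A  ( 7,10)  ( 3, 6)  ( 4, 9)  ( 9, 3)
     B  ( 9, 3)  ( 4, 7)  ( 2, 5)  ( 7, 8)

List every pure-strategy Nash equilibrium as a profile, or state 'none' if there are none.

(A,P): not NE [P1→B gives 9>7]
(A,Q): not NE [P1→B gives 4>3; P2→P gives 10>6]
(A,R): not NE [P2→P gives 10>9]
(A,S): not NE [P2→P gives 10>3]
(B,P): not NE [P2→S gives 8>3]
(B,Q): not NE [P2→S gives 8>7]
(B,R): not NE [P1→A gives 4>2; P2→S gives 8>5]
(B,S): not NE [P1→A gives 9>7]

PSNE: ∅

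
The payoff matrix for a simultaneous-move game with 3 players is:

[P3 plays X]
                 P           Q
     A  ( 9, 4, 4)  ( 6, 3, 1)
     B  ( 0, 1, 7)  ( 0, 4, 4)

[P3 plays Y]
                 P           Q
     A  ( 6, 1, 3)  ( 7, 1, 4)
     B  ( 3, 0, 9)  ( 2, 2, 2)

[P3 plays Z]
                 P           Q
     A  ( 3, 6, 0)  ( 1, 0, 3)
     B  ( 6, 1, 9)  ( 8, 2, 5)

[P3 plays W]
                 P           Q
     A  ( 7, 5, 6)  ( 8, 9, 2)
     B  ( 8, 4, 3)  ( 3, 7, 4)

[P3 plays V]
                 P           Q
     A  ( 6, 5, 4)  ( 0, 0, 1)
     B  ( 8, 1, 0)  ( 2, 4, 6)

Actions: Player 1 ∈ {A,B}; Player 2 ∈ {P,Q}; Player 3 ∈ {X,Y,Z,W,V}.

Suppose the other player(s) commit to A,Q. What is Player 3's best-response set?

u_3(X vs A,Q) = 1
u_3(Y vs A,Q) = 4
u_3(Z vs A,Q) = 3
u_3(W vs A,Q) = 2
u_3(V vs A,Q) = 1
max payoff 4 at {Y}

BR_3 = {Y}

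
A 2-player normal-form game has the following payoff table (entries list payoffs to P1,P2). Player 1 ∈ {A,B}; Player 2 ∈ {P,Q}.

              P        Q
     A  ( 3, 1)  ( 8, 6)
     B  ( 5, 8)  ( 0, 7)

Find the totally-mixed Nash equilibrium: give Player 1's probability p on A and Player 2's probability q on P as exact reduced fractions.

P1 indiff ⇒ q·3+(1-q)·8 = q·5+(1-q)·0 ⇒ q(-2) = (1-q)(-8) ⇒ q = 4/5
P2 indiff ⇒ p·1+(1-p)·8 = p·6+(1-p)·7 ⇒ p(-5) = (1-p)(-1) ⇒ p = 1/6

p=1/6, q=4/5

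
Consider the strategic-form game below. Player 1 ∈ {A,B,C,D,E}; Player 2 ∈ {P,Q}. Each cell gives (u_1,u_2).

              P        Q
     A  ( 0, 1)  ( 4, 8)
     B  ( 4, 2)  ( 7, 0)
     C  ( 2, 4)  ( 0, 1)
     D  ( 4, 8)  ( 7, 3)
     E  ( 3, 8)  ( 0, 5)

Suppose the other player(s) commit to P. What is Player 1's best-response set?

u_1(A vs P) = 0
u_1(B vs P) = 4
u_1(C vs P) = 2
u_1(D vs P) = 4
u_1(E vs P) = 3
max payoff 4 at {B,D}

argmax u_1 = {B,D}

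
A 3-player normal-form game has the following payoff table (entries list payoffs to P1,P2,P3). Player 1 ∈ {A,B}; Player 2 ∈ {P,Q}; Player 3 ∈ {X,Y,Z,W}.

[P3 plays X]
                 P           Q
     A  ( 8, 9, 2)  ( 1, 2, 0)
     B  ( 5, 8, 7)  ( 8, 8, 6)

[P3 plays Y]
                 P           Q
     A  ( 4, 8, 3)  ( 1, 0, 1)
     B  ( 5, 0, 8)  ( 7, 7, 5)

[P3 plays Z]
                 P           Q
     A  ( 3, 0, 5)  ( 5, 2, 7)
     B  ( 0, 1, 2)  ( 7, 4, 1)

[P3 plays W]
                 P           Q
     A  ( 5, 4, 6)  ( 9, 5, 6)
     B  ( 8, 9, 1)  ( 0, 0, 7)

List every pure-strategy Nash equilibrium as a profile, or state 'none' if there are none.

No pure NE.

(A,P,X): not NE [P3→W gives 6>2]
(A,P,Y): not NE [P1→B gives 5>4; P3→W gives 6>3]
(A,P,Z): not NE [P2→Q gives 2>0; P3→W gives 6>5]
(A,P,W): not NE [P1→B gives 8>5; P2→Q gives 5>4]
(A,Q,X): not NE [P1→B gives 8>1; P2→P gives 9>2; P3→Z gives 7>0]
(A,Q,Y): not NE [P1→B gives 7>1; P2→P gives 8>0; P3→Z gives 7>1]
(A,Q,Z): not NE [P1→B gives 7>5]
(A,Q,W): not NE [P3→Z gives 7>6]
(B,P,X): not NE [P1→A gives 8>5; P3→Y gives 8>7]
(B,P,Y): not NE [P2→Q gives 7>0]
(B,P,Z): not NE [P1→A gives 3>0; P2→Q gives 4>1; P3→Y gives 8>2]
(B,P,W): not NE [P3→Y gives 8>1]
(B,Q,X): not NE [P3→W gives 7>6]
(B,Q,Y): not NE [P3→W gives 7>5]
(B,Q,Z): not NE [P3→W gives 7>1]
(B,Q,W): not NE [P1→A gives 9>0; P2→P gives 9>0]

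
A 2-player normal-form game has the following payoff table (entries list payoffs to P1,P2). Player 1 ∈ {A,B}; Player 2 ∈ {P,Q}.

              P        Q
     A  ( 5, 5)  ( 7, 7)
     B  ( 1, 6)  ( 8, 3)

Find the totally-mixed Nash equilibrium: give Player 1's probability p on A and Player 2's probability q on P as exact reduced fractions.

P1 indiff ⇒ q·5+(1-q)·7 = q·1+(1-q)·8 ⇒ q(4) = (1-q)(1) ⇒ q = 1/5
P2 indiff ⇒ p·5+(1-p)·6 = p·7+(1-p)·3 ⇒ p(-2) = (1-p)(-3) ⇒ p = 3/5

(p,q) = (3/5, 1/5)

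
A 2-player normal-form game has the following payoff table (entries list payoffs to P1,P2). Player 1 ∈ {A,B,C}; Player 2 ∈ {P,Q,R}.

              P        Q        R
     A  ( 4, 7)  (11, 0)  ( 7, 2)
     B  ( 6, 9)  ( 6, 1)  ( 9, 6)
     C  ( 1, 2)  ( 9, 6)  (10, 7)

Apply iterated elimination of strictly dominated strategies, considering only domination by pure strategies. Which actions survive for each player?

Survivors P1:{B,C} P2:{P,R}

P2 drop Q (R beats it: A:2>0 B:6>1 C:7>6)
P1 drop A (B beats it: P:6>4 R:9>7)
P1→{B,C} P2→{P,R}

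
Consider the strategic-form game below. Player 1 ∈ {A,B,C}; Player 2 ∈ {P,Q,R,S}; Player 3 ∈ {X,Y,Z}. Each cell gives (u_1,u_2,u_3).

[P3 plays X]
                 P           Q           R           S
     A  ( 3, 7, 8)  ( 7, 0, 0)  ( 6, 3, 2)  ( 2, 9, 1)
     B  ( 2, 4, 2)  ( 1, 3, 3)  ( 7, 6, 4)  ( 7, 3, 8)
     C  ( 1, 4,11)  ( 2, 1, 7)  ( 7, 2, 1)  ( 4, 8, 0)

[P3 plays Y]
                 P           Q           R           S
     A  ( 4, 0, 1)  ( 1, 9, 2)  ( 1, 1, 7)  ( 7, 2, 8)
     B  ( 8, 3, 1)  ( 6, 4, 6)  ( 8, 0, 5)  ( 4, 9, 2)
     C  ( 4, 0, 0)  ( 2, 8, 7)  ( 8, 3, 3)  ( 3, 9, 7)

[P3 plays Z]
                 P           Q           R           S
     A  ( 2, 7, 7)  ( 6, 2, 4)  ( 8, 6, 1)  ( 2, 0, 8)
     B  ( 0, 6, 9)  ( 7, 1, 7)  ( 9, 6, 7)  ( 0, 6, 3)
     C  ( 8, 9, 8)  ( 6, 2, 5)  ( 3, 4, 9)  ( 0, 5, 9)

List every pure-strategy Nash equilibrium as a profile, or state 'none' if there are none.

PSNE = {(B,R,Z)}

(A,P,X): not NE [P2→S gives 9>7]
(A,P,Y): not NE [P1→B gives 8>4; P2→Q gives 9>0; P3→X gives 8>1]
(A,P,Z): not NE [P1→C gives 8>2; P3→X gives 8>7]
(A,Q,X): not NE [P2→S gives 9>0; P3→Z gives 4>0]
(A,Q,Y): not NE [P1→B gives 6>1; P3→Z gives 4>2]
(A,Q,Z): not NE [P1→B gives 7>6; P2→P gives 7>2]
(A,R,X): not NE [P1→C gives 7>6; P2→S gives 9>3; P3→Y gives 7>2]
(A,R,Y): not NE [P1→C gives 8>1; P2→Q gives 9>1]
(A,R,Z): not NE [P1→B gives 9>8; P2→P gives 7>6; P3→Y gives 7>1]
(A,S,X): not NE [P1→B gives 7>2; P3→Z gives 8>1]
(A,S,Y): not NE [P2→Q gives 9>2]
(A,S,Z): not NE [P2→P gives 7>0]
(B,P,X): not NE [P1→A gives 3>2; P2→R gives 6>4; P3→Z gives 9>2]
(B,P,Y): not NE [P2→S gives 9>3; P3→Z gives 9>1]
(B,P,Z): not NE [P1→C gives 8>0]
(B,Q,X): not NE [P1→A gives 7>1; P2→R gives 6>3; P3→Z gives 7>3]
(B,Q,Y): not NE [P2→S gives 9>4; P3→Z gives 7>6]
(B,Q,Z): not NE [P2→S gives 6>1]
(B,R,X): not NE [P3→Z gives 7>4]
(B,R,Y): not NE [P2→S gives 9>0; P3→Z gives 7>5]
(B,R,Z): NE
(B,S,X): not NE [P2→R gives 6>3]
(B,S,Y): not NE [P1→A gives 7>4; P3→X gives 8>2]
(B,S,Z): not NE [P1→A gives 2>0; P3→X gives 8>3]
(C,P,X): not NE [P1→A gives 3>1; P2→S gives 8>4]
(C,P,Y): not NE [P1→B gives 8>4; P2→S gives 9>0; P3→X gives 11>0]
(C,P,Z): not NE [P3→X gives 11>8]
(C,Q,X): not NE [P1→A gives 7>2; P2→S gives 8>1]
(C,Q,Y): not NE [P1→B gives 6>2; P2→S gives 9>8]
(C,Q,Z): not NE [P1→B gives 7>6; P2→P gives 9>2; P3→Y gives 7>5]
(C,R,X): not NE [P2→S gives 8>2; P3→Z gives 9>1]
(C,R,Y): not NE [P2→S gives 9>3; P3→Z gives 9>3]
(C,R,Z): not NE [P1→B gives 9>3; P2→P gives 9>4]
(C,S,X): not NE [P1→B gives 7>4; P3→Z gives 9>0]
(C,S,Y): not NE [P1→A gives 7>3; P3→Z gives 9>7]
(C,S,Z): not NE [P1→A gives 2>0; P2→P gives 9>5]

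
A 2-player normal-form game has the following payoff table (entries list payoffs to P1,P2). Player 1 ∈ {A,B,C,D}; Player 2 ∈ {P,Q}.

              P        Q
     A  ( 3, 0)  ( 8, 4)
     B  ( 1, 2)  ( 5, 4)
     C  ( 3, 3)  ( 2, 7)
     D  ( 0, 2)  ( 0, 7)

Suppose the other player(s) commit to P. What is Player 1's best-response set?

BR_1 = {A,C}

u_1(A vs P) = 3
u_1(B vs P) = 1
u_1(C vs P) = 3
u_1(D vs P) = 0
max payoff 3 at {A,C}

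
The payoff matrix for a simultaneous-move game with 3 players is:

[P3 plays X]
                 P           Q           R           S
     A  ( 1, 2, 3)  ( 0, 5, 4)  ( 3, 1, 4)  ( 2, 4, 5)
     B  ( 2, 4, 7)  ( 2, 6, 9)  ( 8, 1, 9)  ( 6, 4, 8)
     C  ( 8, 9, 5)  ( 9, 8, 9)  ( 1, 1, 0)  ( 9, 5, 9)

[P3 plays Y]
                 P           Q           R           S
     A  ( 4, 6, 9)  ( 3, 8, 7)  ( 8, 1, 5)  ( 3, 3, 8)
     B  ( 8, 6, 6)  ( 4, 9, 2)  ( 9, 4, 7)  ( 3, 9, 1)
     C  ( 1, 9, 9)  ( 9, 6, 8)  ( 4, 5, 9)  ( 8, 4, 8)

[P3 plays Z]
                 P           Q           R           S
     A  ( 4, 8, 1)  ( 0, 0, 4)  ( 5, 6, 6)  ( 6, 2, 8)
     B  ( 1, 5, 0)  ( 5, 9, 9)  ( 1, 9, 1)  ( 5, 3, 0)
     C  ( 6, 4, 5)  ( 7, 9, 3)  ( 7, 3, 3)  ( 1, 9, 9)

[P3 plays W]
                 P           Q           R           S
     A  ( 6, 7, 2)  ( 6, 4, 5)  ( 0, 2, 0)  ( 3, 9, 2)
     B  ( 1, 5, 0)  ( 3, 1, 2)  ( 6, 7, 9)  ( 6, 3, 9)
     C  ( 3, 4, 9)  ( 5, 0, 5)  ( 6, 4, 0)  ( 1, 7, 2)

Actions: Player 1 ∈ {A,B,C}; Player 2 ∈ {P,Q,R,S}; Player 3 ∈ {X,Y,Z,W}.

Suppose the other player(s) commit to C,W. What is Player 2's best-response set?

u_2(P vs C,W) = 4
u_2(Q vs C,W) = 0
u_2(R vs C,W) = 4
u_2(S vs C,W) = 7
max payoff 7 at {S}

BR_2 = {S}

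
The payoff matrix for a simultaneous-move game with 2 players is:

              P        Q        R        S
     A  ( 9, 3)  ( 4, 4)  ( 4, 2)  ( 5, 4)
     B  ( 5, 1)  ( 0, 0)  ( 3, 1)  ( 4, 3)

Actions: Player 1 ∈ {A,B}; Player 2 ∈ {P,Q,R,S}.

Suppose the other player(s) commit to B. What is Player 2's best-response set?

BR_2 = {S}

u_2(P vs B) = 1
u_2(Q vs B) = 0
u_2(R vs B) = 1
u_2(S vs B) = 3
max payoff 3 at {S}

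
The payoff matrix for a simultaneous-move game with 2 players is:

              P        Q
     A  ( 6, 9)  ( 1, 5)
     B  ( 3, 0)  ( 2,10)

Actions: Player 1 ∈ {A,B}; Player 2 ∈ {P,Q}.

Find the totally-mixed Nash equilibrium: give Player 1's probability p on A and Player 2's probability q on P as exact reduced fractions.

(p,q) = (5/7, 1/4)

P1 indiff ⇒ q·6+(1-q)·1 = q·3+(1-q)·2 ⇒ q(3) = (1-q)(1) ⇒ q = 1/4
P2 indiff ⇒ p·9+(1-p)·0 = p·5+(1-p)·10 ⇒ p(4) = (1-p)(10) ⇒ p = 5/7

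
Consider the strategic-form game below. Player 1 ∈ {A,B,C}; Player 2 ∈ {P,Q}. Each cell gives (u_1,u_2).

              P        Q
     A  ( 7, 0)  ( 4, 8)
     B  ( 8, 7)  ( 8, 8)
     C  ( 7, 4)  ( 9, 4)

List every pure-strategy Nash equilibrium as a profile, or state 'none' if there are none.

PSNE = {(C,Q)}

(A,P): not NE [P1→B gives 8>7; P2→Q gives 8>0]
(A,Q): not NE [P1→C gives 9>4]
(B,P): not NE [P2→Q gives 8>7]
(B,Q): not NE [P1→C gives 9>8]
(C,P): not NE [P1→B gives 8>7]
(C,Q): NE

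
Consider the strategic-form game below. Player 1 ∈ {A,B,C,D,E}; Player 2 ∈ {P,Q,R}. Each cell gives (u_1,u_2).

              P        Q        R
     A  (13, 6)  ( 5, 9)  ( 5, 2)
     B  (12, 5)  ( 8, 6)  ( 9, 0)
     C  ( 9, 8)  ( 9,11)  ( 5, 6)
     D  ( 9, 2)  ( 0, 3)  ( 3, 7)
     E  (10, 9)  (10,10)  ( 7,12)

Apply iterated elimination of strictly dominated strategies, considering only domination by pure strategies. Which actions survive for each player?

P1 drop C (E beats it: P:10>9 Q:10>9 R:7>5)
P1 drop D (A beats it: P:13>9 Q:5>0 R:5>3)
P2 drop P (Q beats it: A:9>6 B:6>5 E:10>9)
P1 drop A (B beats it: Q:8>5 R:9>5)
P1→{B,E} P2→{Q,R}

Survivors P1:{B,E} P2:{Q,R}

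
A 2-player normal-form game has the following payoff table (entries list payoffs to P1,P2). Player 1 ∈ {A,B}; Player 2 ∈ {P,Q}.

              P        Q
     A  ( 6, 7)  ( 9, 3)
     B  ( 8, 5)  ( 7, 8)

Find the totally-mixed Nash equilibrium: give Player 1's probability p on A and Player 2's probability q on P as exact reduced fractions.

p=3/7, q=1/2

P1 indiff ⇒ q·6+(1-q)·9 = q·8+(1-q)·7 ⇒ q(-2) = (1-q)(-2) ⇒ q = 1/2
P2 indiff ⇒ p·7+(1-p)·5 = p·3+(1-p)·8 ⇒ p(4) = (1-p)(3) ⇒ p = 3/7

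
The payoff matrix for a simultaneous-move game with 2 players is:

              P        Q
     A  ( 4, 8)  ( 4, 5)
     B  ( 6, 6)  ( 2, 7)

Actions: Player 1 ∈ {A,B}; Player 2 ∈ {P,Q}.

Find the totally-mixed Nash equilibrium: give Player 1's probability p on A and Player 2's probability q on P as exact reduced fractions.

(p,q) = (1/4, 1/2)

P1 indiff ⇒ q·4+(1-q)·4 = q·6+(1-q)·2 ⇒ q(-2) = (1-q)(-2) ⇒ q = 1/2
P2 indiff ⇒ p·8+(1-p)·6 = p·5+(1-p)·7 ⇒ p(3) = (1-p)(1) ⇒ p = 1/4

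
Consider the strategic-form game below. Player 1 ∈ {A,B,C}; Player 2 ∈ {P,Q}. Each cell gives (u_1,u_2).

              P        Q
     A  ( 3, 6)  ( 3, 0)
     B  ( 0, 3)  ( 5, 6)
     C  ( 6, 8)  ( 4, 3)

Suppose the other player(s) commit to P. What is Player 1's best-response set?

BR_1 = {C}

u_1(A vs P) = 3
u_1(B vs P) = 0
u_1(C vs P) = 6
max payoff 6 at {C}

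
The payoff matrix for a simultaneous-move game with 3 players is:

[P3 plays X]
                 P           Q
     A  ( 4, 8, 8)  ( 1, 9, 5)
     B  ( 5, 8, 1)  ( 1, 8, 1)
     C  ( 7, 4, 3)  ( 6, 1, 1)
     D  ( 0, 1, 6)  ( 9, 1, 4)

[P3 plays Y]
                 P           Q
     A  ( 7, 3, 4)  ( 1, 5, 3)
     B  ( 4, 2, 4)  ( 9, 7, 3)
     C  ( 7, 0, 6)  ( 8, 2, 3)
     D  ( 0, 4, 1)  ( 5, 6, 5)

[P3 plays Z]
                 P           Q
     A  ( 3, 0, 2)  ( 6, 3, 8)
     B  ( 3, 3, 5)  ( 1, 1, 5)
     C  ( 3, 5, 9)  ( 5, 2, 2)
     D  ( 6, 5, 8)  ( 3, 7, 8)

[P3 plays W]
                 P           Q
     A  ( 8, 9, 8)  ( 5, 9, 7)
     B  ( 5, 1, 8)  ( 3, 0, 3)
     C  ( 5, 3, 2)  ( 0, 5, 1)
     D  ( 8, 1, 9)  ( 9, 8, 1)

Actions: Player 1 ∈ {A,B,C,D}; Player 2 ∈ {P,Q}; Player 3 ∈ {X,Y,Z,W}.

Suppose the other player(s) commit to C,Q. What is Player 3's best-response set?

P3 best: {Y}

u_3(X vs C,Q) = 1
u_3(Y vs C,Q) = 3
u_3(Z vs C,Q) = 2
u_3(W vs C,Q) = 1
max payoff 3 at {Y}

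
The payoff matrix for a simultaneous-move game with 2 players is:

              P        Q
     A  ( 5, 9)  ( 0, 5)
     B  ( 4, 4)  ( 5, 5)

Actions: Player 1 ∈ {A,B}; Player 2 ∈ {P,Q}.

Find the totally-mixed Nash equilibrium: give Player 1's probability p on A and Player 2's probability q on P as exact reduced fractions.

P1 indiff ⇒ q·5+(1-q)·0 = q·4+(1-q)·5 ⇒ q(1) = (1-q)(5) ⇒ q = 5/6
P2 indiff ⇒ p·9+(1-p)·4 = p·5+(1-p)·5 ⇒ p(4) = (1-p)(1) ⇒ p = 1/5

p=1/5, q=5/6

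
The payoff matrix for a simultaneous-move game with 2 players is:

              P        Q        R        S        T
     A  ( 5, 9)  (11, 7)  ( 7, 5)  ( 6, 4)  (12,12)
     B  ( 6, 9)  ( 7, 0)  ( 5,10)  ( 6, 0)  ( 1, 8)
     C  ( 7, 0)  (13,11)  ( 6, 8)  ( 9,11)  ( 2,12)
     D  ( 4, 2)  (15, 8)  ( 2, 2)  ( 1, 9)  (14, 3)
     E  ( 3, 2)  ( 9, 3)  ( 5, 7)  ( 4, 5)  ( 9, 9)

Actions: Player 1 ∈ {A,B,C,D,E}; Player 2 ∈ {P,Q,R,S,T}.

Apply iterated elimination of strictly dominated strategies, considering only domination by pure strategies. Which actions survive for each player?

Remaining: P1:{A,C,D} P2:{Q,S,T}

P1 drop B (C beats it: P:7>6 Q:13>7 R:6>5 S:9>6 T:2>1)
P1 drop E (A beats it: P:5>3 Q:11>9 R:7>5 S:6>4 T:12>9)
P2 drop P (T beats it: A:12>9 C:12>0 D:3>2)
P2 drop R (Q beats it: A:7>5 C:11>8 D:8>2)
P1→{A,C,D} P2→{Q,S,T}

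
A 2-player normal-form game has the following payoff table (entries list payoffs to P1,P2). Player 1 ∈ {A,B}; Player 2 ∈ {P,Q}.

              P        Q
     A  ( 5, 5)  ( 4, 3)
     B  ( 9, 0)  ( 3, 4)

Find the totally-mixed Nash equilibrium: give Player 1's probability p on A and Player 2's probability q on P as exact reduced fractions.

P1 indiff ⇒ q·5+(1-q)·4 = q·9+(1-q)·3 ⇒ q(-4) = (1-q)(-1) ⇒ q = 1/5
P2 indiff ⇒ p·5+(1-p)·0 = p·3+(1-p)·4 ⇒ p(2) = (1-p)(4) ⇒ p = 2/3

p=2/3, q=1/5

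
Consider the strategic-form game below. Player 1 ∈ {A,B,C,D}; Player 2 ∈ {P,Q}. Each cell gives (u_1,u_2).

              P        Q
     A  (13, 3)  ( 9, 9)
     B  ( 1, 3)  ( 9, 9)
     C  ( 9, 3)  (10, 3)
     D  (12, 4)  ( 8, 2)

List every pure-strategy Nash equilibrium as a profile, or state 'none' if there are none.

Nash profiles: (C,Q)

(A,P): not NE [P2→Q gives 9>3]
(A,Q): not NE [P1→C gives 10>9]
(B,P): not NE [P1→A gives 13>1; P2→Q gives 9>3]
(B,Q): not NE [P1→C gives 10>9]
(C,P): not NE [P1→A gives 13>9]
(C,Q): NE
(D,P): not NE [P1→A gives 13>12]
(D,Q): not NE [P1→C gives 10>8; P2→P gives 4>2]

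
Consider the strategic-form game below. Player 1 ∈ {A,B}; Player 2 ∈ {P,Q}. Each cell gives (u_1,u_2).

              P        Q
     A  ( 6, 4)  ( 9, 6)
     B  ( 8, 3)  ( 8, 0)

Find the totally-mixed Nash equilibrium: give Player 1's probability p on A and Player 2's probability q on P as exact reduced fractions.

(p,q) = (3/5, 1/3)

P1 indiff ⇒ q·6+(1-q)·9 = q·8+(1-q)·8 ⇒ q(-2) = (1-q)(-1) ⇒ q = 1/3
P2 indiff ⇒ p·4+(1-p)·3 = p·6+(1-p)·0 ⇒ p(-2) = (1-p)(-3) ⇒ p = 3/5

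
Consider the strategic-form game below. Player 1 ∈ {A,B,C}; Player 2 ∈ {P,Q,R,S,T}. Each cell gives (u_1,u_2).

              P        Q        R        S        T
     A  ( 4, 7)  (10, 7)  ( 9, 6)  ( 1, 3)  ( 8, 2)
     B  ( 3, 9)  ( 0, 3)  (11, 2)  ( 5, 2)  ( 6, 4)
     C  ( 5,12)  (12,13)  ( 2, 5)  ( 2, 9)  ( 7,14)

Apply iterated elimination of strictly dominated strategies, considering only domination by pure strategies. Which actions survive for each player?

Survivors P1:{A,C} P2:{P,Q,T}

P2 drop R (P beats it: A:7>6 B:9>2 C:12>5)
P2 drop S (P beats it: A:7>3 B:9>2 C:12>9)
P1 drop B (A beats it: P:4>3 Q:10>0 T:8>6)
P1→{A,C} P2→{P,Q,T}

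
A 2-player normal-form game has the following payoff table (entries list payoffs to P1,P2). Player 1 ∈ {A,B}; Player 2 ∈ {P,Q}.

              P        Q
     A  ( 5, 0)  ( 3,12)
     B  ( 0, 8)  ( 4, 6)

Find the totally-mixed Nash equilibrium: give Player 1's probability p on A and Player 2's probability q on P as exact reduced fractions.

P1 mixes 1/7 on A; P2 mixes 1/6 on P

P1 indiff ⇒ q·5+(1-q)·3 = q·0+(1-q)·4 ⇒ q(5) = (1-q)(1) ⇒ q = 1/6
P2 indiff ⇒ p·0+(1-p)·8 = p·12+(1-p)·6 ⇒ p(-12) = (1-p)(-2) ⇒ p = 1/7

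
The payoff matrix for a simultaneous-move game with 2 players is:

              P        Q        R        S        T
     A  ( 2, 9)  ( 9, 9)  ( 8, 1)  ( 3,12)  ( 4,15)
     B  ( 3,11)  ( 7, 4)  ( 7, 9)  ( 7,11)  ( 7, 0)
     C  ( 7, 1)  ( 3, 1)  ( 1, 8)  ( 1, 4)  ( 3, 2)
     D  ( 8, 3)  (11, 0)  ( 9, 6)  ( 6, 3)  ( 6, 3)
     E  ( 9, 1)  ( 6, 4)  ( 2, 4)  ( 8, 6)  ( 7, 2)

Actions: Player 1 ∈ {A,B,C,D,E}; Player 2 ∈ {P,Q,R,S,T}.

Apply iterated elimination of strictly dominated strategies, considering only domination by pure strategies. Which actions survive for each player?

Survivors P1:{B,D,E} P2:{P,R,S}

P1 drop A (D beats it: P:8>2 Q:11>9 R:9>8 S:6>3 T:6>4)
P1 drop C (D beats it: P:8>7 Q:11>3 R:9>1 S:6>1 T:6>3)
P2 drop Q (S beats it: B:11>4 D:3>0 E:6>4)
P2 drop T (R beats it: B:9>0 D:6>3 E:4>2)
P1→{B,D,E} P2→{P,R,S}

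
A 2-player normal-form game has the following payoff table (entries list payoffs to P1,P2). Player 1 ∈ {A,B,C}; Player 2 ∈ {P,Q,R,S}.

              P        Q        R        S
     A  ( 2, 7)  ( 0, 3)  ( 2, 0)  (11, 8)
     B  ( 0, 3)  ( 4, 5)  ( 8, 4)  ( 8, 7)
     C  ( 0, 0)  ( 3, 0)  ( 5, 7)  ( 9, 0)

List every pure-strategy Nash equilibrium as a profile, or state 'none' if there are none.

PSNE = {(A,S)}

(A,P): not NE [P2→S gives 8>7]
(A,Q): not NE [P1→B gives 4>0; P2→S gives 8>3]
(A,R): not NE [P1→B gives 8>2; P2→S gives 8>0]
(A,S): NE
(B,P): not NE [P1→A gives 2>0; P2→S gives 7>3]
(B,Q): not NE [P2→S gives 7>5]
(B,R): not NE [P2→S gives 7>4]
(B,S): not NE [P1→A gives 11>8]
(C,P): not NE [P1→A gives 2>0; P2→R gives 7>0]
(C,Q): not NE [P1→B gives 4>3; P2→R gives 7>0]
(C,R): not NE [P1→B gives 8>5]
(C,S): not NE [P1→A gives 11>9; P2→R gives 7>0]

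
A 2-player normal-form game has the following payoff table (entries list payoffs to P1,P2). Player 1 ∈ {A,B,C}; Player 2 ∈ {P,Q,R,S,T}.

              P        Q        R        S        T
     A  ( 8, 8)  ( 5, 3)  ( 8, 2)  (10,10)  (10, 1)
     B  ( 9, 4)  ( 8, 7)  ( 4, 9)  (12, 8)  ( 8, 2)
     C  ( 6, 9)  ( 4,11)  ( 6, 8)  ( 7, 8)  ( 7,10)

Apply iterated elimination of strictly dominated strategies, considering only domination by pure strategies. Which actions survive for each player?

IESDS → P1:{A,B} P2:{R,S}

P1 drop C (A beats it: P:8>6 Q:5>4 R:8>6 S:10>7 T:10>7)
P2 drop P (S beats it: A:10>8 B:8>4)
P2 drop Q (S beats it: A:10>3 B:8>7)
P2 drop T (R beats it: A:2>1 B:9>2)
P1→{A,B} P2→{R,S}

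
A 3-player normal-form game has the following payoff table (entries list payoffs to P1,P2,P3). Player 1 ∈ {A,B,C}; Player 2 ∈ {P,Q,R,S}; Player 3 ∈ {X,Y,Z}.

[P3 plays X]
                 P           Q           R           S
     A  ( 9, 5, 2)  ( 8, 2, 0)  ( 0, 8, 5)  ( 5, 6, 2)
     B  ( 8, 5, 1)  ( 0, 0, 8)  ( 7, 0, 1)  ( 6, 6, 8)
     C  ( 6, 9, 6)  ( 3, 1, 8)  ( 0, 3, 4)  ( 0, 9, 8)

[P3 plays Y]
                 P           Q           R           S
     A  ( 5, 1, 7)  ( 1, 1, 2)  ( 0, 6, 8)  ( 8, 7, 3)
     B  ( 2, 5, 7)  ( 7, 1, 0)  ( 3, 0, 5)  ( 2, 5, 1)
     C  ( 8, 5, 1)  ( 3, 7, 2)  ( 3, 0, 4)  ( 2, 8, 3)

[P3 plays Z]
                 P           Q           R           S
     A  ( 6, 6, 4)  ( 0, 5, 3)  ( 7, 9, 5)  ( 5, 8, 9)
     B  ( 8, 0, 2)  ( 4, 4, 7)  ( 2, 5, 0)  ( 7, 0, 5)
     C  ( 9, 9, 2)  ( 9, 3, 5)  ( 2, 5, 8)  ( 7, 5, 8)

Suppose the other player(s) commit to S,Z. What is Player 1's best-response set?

argmax u_1 = {B,C}

u_1(A vs S,Z) = 5
u_1(B vs S,Z) = 7
u_1(C vs S,Z) = 7
max payoff 7 at {B,C}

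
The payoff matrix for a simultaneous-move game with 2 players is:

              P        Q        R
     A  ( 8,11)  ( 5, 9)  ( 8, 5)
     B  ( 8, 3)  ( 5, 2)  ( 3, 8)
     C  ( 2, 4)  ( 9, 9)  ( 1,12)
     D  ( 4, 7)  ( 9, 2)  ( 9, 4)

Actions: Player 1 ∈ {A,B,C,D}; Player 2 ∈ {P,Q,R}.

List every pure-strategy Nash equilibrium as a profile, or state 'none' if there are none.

(A,P): NE
(A,Q): not NE [P1→D gives 9>5; P2→P gives 11>9]
(A,R): not NE [P1→D gives 9>8; P2→P gives 11>5]
(B,P): not NE [P2→R gives 8>3]
(B,Q): not NE [P1→D gives 9>5; P2→R gives 8>2]
(B,R): not NE [P1→D gives 9>3]
(C,P): not NE [P1→B gives 8>2; P2→R gives 12>4]
(C,Q): not NE [P2→R gives 12>9]
(C,R): not NE [P1→D gives 9>1]
(D,P): not NE [P1→B gives 8>4]
(D,Q): not NE [P2→P gives 7>2]
(D,R): not NE [P2→P gives 7>4]

PSNE = {(A,P)}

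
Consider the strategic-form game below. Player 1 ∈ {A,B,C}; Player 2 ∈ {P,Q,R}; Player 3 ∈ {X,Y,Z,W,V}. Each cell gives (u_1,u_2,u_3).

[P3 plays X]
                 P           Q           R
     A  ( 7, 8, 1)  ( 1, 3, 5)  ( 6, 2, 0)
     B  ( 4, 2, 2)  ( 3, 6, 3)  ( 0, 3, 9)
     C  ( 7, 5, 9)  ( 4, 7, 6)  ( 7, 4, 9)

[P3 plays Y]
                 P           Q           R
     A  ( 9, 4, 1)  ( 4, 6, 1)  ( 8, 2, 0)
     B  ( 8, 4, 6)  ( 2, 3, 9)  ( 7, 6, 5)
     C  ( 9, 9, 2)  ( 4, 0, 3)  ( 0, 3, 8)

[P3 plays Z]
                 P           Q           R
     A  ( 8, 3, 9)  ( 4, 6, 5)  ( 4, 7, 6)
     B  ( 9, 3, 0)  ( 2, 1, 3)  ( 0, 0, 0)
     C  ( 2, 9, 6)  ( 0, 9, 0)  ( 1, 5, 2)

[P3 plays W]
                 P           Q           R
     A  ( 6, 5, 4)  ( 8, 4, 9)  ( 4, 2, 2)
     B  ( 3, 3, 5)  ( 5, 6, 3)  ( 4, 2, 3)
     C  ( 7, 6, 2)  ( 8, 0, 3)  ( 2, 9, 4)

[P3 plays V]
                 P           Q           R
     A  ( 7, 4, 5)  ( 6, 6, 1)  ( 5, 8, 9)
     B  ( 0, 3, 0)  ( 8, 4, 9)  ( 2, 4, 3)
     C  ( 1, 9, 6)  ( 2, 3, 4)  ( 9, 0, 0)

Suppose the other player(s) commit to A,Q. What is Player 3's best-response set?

P3 best: {W}

u_3(X vs A,Q) = 5
u_3(Y vs A,Q) = 1
u_3(Z vs A,Q) = 5
u_3(W vs A,Q) = 9
u_3(V vs A,Q) = 1
max payoff 9 at {W}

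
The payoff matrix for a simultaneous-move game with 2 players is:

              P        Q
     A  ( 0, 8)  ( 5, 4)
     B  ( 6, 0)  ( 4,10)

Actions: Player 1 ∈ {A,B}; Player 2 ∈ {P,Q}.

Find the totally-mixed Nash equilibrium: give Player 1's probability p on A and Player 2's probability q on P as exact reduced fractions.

P1 indiff ⇒ q·0+(1-q)·5 = q·6+(1-q)·4 ⇒ q(-6) = (1-q)(-1) ⇒ q = 1/7
P2 indiff ⇒ p·8+(1-p)·0 = p·4+(1-p)·10 ⇒ p(4) = (1-p)(10) ⇒ p = 5/7

(p,q) = (5/7, 1/7)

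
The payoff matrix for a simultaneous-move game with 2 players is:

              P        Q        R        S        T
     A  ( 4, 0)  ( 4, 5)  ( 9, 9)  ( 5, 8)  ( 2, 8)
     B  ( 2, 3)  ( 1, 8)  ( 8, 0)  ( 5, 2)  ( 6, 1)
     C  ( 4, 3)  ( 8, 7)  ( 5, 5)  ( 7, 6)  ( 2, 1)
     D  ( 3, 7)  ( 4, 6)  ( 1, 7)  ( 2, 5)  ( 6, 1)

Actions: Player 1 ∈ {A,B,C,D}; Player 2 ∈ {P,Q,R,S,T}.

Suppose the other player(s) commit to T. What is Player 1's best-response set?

BR_1 = {B,D}

u_1(A vs T) = 2
u_1(B vs T) = 6
u_1(C vs T) = 2
u_1(D vs T) = 6
max payoff 6 at {B,D}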